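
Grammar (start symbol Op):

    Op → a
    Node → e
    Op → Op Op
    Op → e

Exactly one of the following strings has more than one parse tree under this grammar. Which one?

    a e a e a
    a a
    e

a e a e a

a e a e a: 14 trees
a a: 1 tree
e: 1 tree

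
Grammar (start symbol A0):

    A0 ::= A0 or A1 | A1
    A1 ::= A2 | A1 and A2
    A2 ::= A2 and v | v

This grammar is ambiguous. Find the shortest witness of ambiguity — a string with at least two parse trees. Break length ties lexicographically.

v and v

length 1: no string has ≥2 trees
length 3: v and v has 2 parse trees

Two derivations of v and v:
  A0 ⇒ A1 ⇒ A2 ⇒ A2 and v ⇒ v and v
  A0 ⇒ A1 ⇒ A1 and A2 ⇒ A2 and A2 ⇒ v and A2 ⇒ v and v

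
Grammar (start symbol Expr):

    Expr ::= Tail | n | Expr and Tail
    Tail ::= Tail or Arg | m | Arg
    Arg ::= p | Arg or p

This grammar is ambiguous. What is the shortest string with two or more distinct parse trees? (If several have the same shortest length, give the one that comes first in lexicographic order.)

p or p

length 1: no string has ≥2 trees
length 3: p or p has 2 parse trees

Two derivations of p or p:
  Expr ⇒ Tail ⇒ Tail or Arg ⇒ Arg or Arg ⇒ p or Arg ⇒ p or p
  Expr ⇒ Tail ⇒ Arg ⇒ Arg or p ⇒ p or p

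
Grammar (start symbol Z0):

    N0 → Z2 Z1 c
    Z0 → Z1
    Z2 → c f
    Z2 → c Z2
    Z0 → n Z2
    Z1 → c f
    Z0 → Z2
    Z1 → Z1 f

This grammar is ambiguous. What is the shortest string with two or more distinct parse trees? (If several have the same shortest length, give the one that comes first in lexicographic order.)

length 2: c f has 2 parse trees

Two derivations of c f:
  Z0 ⇒ Z1 ⇒ c f
  Z0 ⇒ Z2 ⇒ c f

c f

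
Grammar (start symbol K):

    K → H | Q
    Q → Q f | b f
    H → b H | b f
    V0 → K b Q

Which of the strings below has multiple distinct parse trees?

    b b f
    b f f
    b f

b b f: 1 tree
b f f: 1 tree
b f: 2 trees

b f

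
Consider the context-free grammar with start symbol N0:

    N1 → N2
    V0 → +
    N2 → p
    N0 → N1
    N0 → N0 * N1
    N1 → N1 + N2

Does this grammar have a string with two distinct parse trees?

Unambiguous

Only N0, N1, N2 are reachable from N0; ignoring the rest: The grammar is stratified — N0 handles '*' (left-recursive), N1 handles '+', N2 atoms. Each operator has a fixed associativity and precedence level, so every string has one parse.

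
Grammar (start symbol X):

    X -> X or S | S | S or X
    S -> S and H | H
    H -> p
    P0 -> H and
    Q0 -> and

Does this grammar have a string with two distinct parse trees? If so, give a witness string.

Witness: p or p

Derivation 1: X ⇒ X or S ⇒ S or S ⇒ H or S ⇒ p or S ⇒ p or H ⇒ p or p
Derivation 2: X ⇒ S or X ⇒ H or X ⇒ p or X ⇒ p or S ⇒ p or H ⇒ p or p

Two distinct leftmost derivations for the same string.

Ambiguous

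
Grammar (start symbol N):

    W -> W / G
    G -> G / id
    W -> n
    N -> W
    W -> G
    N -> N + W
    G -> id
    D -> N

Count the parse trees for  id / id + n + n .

2

Parse trees for id / id + n + n:
  [N [N [N [W [W [G id]] / [G id]]] + [W n]] + [W n]]
  [N [N [N [W [G [G id] / id]]] + [W n]] + [W n]]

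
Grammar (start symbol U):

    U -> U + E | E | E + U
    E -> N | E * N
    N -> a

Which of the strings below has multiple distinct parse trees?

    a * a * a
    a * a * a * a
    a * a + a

a * a * a: 1 tree
a * a * a * a: 1 tree
a * a + a: 2 trees

a * a + a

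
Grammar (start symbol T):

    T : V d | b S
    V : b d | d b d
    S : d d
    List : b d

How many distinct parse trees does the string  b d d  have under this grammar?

2

Parse trees for b d d:
  [T [V b d] d]
  [T b [S d d]]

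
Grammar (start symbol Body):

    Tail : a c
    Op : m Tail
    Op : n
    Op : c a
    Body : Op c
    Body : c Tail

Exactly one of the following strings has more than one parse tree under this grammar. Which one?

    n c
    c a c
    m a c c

n c: 1 tree
c a c: 2 trees
m a c c: 1 tree

c a c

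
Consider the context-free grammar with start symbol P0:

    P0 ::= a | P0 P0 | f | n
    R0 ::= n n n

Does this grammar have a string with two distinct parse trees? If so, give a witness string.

Witness: a a a

Derivation 1: P0 ⇒ P0 P0 ⇒ a P0 ⇒ a P0 P0 ⇒ a a P0 ⇒ a a a
Derivation 2: P0 ⇒ P0 P0 ⇒ P0 P0 P0 ⇒ a P0 P0 ⇒ a a P0 ⇒ a a a

Two distinct leftmost derivations for the same string.

Ambiguous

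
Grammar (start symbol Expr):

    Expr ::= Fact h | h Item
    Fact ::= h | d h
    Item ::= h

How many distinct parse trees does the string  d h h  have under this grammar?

Parse trees for d h h:
  [Expr [Fact d h] h]

1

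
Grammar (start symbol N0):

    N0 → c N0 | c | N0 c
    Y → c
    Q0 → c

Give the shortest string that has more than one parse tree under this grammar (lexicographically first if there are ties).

length 1: no string has ≥2 trees
length 2: c c has 2 parse trees

Two derivations of c c:
  N0 ⇒ c N0 ⇒ c c
  N0 ⇒ N0 c ⇒ c c

c c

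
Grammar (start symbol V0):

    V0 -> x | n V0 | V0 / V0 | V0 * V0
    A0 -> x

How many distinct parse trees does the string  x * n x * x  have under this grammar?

3

Parse trees for x * n x * x:
  [V0 [V0 x] * [V0 n [V0 [V0 x] * [V0 x]]]]
  [V0 [V0 x] * [V0 [V0 n [V0 x]] * [V0 x]]]
  [V0 [V0 [V0 x] * [V0 n [V0 x]]] * [V0 x]]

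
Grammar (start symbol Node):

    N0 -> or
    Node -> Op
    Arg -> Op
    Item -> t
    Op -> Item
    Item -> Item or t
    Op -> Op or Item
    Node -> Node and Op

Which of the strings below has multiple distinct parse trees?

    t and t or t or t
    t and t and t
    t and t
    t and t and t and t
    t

t and t or t or t: 4 trees
t and t and t: 1 tree
t and t: 1 tree
t and t and t and t: 1 tree
t: 1 tree

t and t or t or t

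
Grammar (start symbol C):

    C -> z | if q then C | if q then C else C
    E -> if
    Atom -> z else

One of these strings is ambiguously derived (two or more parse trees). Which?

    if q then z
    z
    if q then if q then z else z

if q then z: 1 tree
z: 1 tree
if q then if q then z else z: 2 trees

if q then if q then z else z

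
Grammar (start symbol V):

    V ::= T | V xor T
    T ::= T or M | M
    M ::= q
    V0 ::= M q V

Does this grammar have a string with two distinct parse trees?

(V0 is unreachable from V, so its rules don't affect L(V).) The grammar is stratified — V handles 'xor' (left-recursive), T handles 'or', M atoms. Each operator has a fixed associativity and precedence level, so every string has one parse.

Unambiguous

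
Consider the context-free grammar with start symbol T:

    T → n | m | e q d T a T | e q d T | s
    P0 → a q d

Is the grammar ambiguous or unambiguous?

Witness: e q d e q d m a m

Derivation 1: T ⇒ e q d T a T ⇒ e q d e q d T a T ⇒ e q d e q d m a T ⇒ e q d e q d m a m
Derivation 2: T ⇒ e q d T ⇒ e q d e q d T a T ⇒ e q d e q d m a T ⇒ e q d e q d m a m

Two distinct leftmost derivations for the same string.

Ambiguous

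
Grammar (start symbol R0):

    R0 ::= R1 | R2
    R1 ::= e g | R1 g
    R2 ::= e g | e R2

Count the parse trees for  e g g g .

1

Parse trees for e g g g:
  [R0 [R1 [R1 [R1 e g] g] g]]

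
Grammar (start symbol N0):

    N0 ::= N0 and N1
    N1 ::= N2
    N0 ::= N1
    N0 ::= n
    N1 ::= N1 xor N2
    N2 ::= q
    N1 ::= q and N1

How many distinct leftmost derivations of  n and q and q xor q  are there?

3

Parse trees for n and q and q xor q:
  [N0 [N0 n] and [N1 [N1 q and [N1 [N2 q]]] xor [N2 q]]]
  [N0 [N0 n] and [N1 q and [N1 [N1 [N2 q]] xor [N2 q]]]]
  [N0 [N0 [N0 n] and [N1 [N2 q]]] and [N1 [N1 [N2 q]] xor [N2 q]]]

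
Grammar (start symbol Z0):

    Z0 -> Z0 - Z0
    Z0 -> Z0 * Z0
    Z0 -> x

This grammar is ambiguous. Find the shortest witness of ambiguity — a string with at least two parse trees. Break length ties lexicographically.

length 1: no string has ≥2 trees
length 3: no string has ≥2 trees
length 5: x * x * x has 2 parse trees

Two derivations of x * x * x:
  Z0 ⇒ Z0 * Z0 ⇒ Z0 * Z0 * Z0 ⇒ x * Z0 * Z0 ⇒ x * x * Z0 ⇒ x * x * x
  Z0 ⇒ Z0 * Z0 ⇒ x * Z0 ⇒ x * Z0 * Z0 ⇒ x * x * Z0 ⇒ x * x * x

x * x * x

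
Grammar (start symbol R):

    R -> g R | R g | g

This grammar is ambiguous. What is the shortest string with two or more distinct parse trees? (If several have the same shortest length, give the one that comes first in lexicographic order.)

g g

length 1: no string has ≥2 trees
length 2: g g has 2 parse trees

Two derivations of g g:
  R ⇒ g R ⇒ g g
  R ⇒ R g ⇒ g g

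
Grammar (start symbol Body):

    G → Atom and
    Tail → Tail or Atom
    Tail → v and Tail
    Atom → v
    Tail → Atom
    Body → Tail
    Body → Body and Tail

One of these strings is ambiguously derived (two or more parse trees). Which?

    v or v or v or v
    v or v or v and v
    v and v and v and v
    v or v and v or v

v and v and v and v

v or v or v or v: 1 tree
v or v or v and v: 1 tree
v and v and v and v: 8 trees
v or v and v or v: 1 tree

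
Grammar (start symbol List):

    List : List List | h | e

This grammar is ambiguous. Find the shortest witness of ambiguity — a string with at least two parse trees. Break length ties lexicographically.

length 1: no string has ≥2 trees
length 2: no string has ≥2 trees
length 3: e e e has 2 parse trees

Two derivations of e e e:
  List ⇒ List List ⇒ List List List ⇒ e List List ⇒ e e List ⇒ e e e
  List ⇒ List List ⇒ e List ⇒ e List List ⇒ e e List ⇒ e e e

e e e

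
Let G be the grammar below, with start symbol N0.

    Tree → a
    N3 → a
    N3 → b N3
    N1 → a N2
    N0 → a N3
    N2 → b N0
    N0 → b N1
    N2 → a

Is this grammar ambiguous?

Unambiguous

(Tree is unreachable from N0, so its rules don't affect L(N0).) Restricted to the reachable nonterminals, every rule has the form A → t or A → t B, and no two rules for the same A share a first terminal. The grammar encodes a DFA — one run per string.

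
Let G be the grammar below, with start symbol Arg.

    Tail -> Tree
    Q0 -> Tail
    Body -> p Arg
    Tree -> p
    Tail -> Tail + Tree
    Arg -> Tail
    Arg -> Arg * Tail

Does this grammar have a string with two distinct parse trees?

Only Arg, Tail, Tree are reachable from Arg; ignoring the rest: Arg → Arg * Tail | Tail  ;  Tail → Tail + Tree | Tree  — a left-associative chain with Tree at the bottom. Each string factors uniquely by precedence.

Unambiguous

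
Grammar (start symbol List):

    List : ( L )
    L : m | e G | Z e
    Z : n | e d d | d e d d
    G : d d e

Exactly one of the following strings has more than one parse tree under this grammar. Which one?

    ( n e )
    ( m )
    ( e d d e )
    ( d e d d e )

( n e ): 1 tree
( m ): 1 tree
( e d d e ): 2 trees
( d e d d e ): 1 tree

( e d d e )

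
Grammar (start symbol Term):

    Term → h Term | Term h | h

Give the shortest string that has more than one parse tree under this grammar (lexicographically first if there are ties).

h h

length 1: no string has ≥2 trees
length 2: h h has 2 parse trees

Two derivations of h h:
  Term ⇒ h Term ⇒ h h
  Term ⇒ Term h ⇒ h h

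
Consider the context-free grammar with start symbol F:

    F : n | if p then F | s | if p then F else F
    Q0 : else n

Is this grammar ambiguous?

Ambiguous

Witness: if p then if p then n else n

Derivation 1: F ⇒ if p then F ⇒ if p then if p then F else F ⇒ if p then if p then n else F ⇒ if p then if p then n else n
Derivation 2: F ⇒ if p then F else F ⇒ if p then if p then F else F ⇒ if p then if p then n else F ⇒ if p then if p then n else n

Two distinct leftmost derivations for the same string.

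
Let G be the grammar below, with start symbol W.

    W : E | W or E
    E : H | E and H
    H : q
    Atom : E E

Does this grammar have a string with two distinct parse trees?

Unambiguous

Only W, E, H are reachable from W; ignoring the rest: W → W or E | E  ;  E → E and H | H  — a left-associative chain with H at the bottom. Each string factors uniquely by precedence.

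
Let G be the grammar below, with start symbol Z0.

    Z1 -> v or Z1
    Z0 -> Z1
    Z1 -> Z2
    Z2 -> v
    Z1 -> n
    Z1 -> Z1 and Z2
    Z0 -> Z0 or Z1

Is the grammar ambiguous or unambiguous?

Ambiguous

Witness: v or n

Derivation 1: Z0 ⇒ Z1 ⇒ v or Z1 ⇒ v or n
Derivation 2: Z0 ⇒ Z0 or Z1 ⇒ Z1 or Z1 ⇒ Z2 or Z1 ⇒ v or Z1 ⇒ v or n

Two distinct leftmost derivations for the same string.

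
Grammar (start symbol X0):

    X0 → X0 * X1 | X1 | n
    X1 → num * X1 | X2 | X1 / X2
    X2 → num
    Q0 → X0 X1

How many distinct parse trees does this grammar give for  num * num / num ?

Parse trees for num * num / num:
  [X0 [X0 [X1 [X2 num]]] * [X1 [X1 [X2 num]] / [X2 num]]]
  [X0 [X1 num * [X1 [X1 [X2 num]] / [X2 num]]]]
  [X0 [X1 [X1 num * [X1 [X2 num]]] / [X2 num]]]

3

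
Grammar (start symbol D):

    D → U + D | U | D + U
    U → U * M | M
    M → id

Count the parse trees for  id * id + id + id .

4

Parse trees for id * id + id + id:
  [D [U [U [M id]] * [M id]] + [D [U [M id]] + [D [U [M id]]]]]
  [D [U [U [M id]] * [M id]] + [D [D [U [M id]]] + [U [M id]]]]
  [D [D [U [U [M id]] * [M id]] + [D [U [M id]]]] + [U [M id]]]
  [D [D [D [U [U [M id]] * [M id]]] + [U [M id]]] + [U [M id]]]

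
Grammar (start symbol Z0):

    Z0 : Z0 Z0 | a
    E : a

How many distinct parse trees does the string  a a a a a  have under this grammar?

Parse trees for a a a a a (showing first 6 of 14):
  [Z0 [Z0 a] [Z0 [Z0 a] [Z0 [Z0 a] [Z0 [Z0 a] [Z0 a]]]]]
  [Z0 [Z0 a] [Z0 [Z0 a] [Z0 [Z0 [Z0 a] [Z0 a]] [Z0 a]]]]
  [Z0 [Z0 a] [Z0 [Z0 [Z0 a] [Z0 a]] [Z0 [Z0 a] [Z0 a]]]]
  [Z0 [Z0 a] [Z0 [Z0 [Z0 a] [Z0 [Z0 a] [Z0 a]]] [Z0 a]]]
  [Z0 [Z0 a] [Z0 [Z0 [Z0 [Z0 a] [Z0 a]] [Z0 a]] [Z0 a]]]
  [Z0 [Z0 [Z0 a] [Z0 a]] [Z0 [Z0 a] [Z0 [Z0 a] [Z0 a]]]]

14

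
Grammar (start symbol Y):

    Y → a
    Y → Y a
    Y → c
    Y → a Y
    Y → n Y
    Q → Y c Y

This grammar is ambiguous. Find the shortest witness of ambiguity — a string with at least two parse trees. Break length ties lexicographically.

a a

length 1: no string has ≥2 trees
length 2: a a has 2 parse trees

Two derivations of a a:
  Y ⇒ Y a ⇒ a a
  Y ⇒ a Y ⇒ a a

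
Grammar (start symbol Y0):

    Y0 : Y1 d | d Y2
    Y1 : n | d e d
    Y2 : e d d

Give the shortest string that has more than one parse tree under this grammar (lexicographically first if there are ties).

length 2: no string has ≥2 trees
length 4: d e d d has 2 parse trees

Two derivations of d e d d:
  Y0 ⇒ Y1 d ⇒ d e d d
  Y0 ⇒ d Y2 ⇒ d e d d

d e d d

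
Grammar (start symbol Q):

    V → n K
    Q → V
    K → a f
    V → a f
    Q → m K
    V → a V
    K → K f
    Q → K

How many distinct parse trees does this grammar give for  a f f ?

1

Parse trees for a f f:
  [Q [K [K a f] f]]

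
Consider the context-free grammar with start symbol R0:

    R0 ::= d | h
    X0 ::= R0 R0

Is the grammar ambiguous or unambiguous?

Only R0 is reachable from R0; ignoring the rest: The reachable rules are right-linear with at most one rule per (nonterminal, next-terminal) pair. Each input token forces the next rule, so parsing is deterministic.

Unambiguous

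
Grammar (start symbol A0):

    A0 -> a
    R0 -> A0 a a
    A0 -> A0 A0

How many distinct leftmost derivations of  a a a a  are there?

Parse trees for a a a a:
  [A0 [A0 a] [A0 [A0 a] [A0 [A0 a] [A0 a]]]]
  [A0 [A0 a] [A0 [A0 [A0 a] [A0 a]] [A0 a]]]
  [A0 [A0 [A0 a] [A0 a]] [A0 [A0 a] [A0 a]]]
  [A0 [A0 [A0 a] [A0 [A0 a] [A0 a]]] [A0 a]]
  [A0 [A0 [A0 [A0 a] [A0 a]] [A0 a]] [A0 a]]

5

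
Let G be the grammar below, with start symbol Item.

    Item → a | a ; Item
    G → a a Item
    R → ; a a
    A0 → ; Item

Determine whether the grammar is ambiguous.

Unambiguous

(G, R, A0 are unreachable from Item, so their rules don't affect L(Item).) The reachable grammar is A → atom sep A | atom. Each atom is followed by either the separator (recurse) or end-of-string (stop) — no choice point.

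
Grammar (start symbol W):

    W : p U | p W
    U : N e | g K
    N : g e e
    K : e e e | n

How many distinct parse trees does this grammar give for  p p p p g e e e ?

Parse trees for p p p p g e e e:
  [W p [W p [W p [W p [U [N g e e] e]]]]]
  [W p [W p [W p [W p [U g [K e e e]]]]]]

2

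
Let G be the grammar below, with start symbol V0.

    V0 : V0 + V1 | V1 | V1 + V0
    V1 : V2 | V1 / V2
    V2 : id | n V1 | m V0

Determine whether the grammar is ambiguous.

Witness: id + id

Derivation 1: V0 ⇒ V0 + V1 ⇒ V1 + V1 ⇒ V2 + V1 ⇒ id + V1 ⇒ id + V2 ⇒ id + id
Derivation 2: V0 ⇒ V1 + V0 ⇒ V2 + V0 ⇒ id + V0 ⇒ id + V1 ⇒ id + V2 ⇒ id + id

Two distinct leftmost derivations for the same string.

Ambiguous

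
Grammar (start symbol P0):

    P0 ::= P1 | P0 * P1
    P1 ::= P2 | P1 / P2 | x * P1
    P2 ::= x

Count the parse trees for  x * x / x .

3

Parse trees for x * x / x:
  [P0 [P1 [P1 x * [P1 [P2 x]]] / [P2 x]]]
  [P0 [P1 x * [P1 [P1 [P2 x]] / [P2 x]]]]
  [P0 [P0 [P1 [P2 x]]] * [P1 [P1 [P2 x]] / [P2 x]]]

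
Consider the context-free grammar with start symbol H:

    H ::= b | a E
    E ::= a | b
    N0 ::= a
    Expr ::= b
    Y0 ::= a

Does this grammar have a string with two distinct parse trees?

Only H, E are reachable from H; ignoring the rest: Restricted to the reachable nonterminals, every rule has the form A → t or A → t B, and no two rules for the same A share a first terminal. The grammar encodes a DFA — one run per string.

Unambiguous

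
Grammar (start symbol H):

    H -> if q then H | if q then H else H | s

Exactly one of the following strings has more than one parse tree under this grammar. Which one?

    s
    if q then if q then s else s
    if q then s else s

s: 1 tree
if q then if q then s else s: 2 trees
if q then s else s: 1 tree

if q then if q then s else s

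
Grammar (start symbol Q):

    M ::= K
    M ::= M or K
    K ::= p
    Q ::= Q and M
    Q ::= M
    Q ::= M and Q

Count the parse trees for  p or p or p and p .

2

Parse trees for p or p or p and p:
  [Q [Q [M [M [M [K p]] or [K p]] or [K p]]] and [M [K p]]]
  [Q [M [M [M [K p]] or [K p]] or [K p]] and [Q [M [K p]]]]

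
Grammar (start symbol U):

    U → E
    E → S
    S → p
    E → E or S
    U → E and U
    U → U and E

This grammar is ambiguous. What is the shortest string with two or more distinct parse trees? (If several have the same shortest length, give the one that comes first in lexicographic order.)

p and p

length 1: no string has ≥2 trees
length 3: p and p has 2 parse trees

Two derivations of p and p:
  U ⇒ E and U ⇒ S and U ⇒ p and U ⇒ p and E ⇒ p and S ⇒ p and p
  U ⇒ U and E ⇒ E and E ⇒ S and E ⇒ p and E ⇒ p and S ⇒ p and p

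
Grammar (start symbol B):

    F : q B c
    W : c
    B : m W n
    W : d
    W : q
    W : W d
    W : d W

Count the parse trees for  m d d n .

Parse trees for m d d n:
  [B m [W [W d] d] n]
  [B m [W d [W d]] n]

2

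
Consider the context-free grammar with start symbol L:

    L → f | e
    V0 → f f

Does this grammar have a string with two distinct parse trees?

(V0 is unreachable from L, so its rules don't affect L(L).) Restricted to the reachable nonterminals, every rule has the form A → t or A → t B, and no two rules for the same A share a first terminal. The grammar encodes a DFA — one run per string.

Unambiguous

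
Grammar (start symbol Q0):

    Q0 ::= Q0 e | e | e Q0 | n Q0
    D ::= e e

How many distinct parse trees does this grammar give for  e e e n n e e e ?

29

Parse trees for e e e n n e e e (showing first 6 of 29):
  [Q0 [Q0 [Q0 e [Q0 e [Q0 e [Q0 n [Q0 n [Q0 e]]]]]] e] e]
  [Q0 [Q0 e [Q0 [Q0 e [Q0 e [Q0 n [Q0 n [Q0 e]]]]] e]] e]
  [Q0 [Q0 e [Q0 e [Q0 [Q0 e [Q0 n [Q0 n [Q0 e]]]] e]]] e]
  [Q0 [Q0 e [Q0 e [Q0 e [Q0 [Q0 n [Q0 n [Q0 e]]] e]]]] e]
  [Q0 [Q0 e [Q0 e [Q0 e [Q0 n [Q0 [Q0 n [Q0 e]] e]]]]] e]
  [Q0 [Q0 e [Q0 e [Q0 e [Q0 n [Q0 n [Q0 [Q0 e] e]]]]]] e]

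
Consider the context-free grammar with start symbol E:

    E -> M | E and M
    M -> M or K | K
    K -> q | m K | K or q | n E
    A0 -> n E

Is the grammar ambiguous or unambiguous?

Ambiguous

Witness: q or q

Derivation 1: E ⇒ M ⇒ M or K ⇒ K or K ⇒ q or K ⇒ q or q
Derivation 2: E ⇒ M ⇒ K ⇒ K or q ⇒ q or q

Two distinct leftmost derivations for the same string.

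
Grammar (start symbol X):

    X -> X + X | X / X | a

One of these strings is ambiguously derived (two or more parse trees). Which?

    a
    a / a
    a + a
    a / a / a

a: 1 tree
a / a: 1 tree
a + a: 1 tree
a / a / a: 2 trees

a / a / a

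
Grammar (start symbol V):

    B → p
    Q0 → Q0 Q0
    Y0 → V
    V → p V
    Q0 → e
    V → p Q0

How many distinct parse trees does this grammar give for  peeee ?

5

Parse trees for peeee:
  [V p [Q0 [Q0 e] [Q0 [Q0 e] [Q0 [Q0 e] [Q0 e]]]]]
  [V p [Q0 [Q0 e] [Q0 [Q0 [Q0 e] [Q0 e]] [Q0 e]]]]
  [V p [Q0 [Q0 [Q0 e] [Q0 e]] [Q0 [Q0 e] [Q0 e]]]]
  [V p [Q0 [Q0 [Q0 e] [Q0 [Q0 e] [Q0 e]]] [Q0 e]]]
  [V p [Q0 [Q0 [Q0 [Q0 e] [Q0 e]] [Q0 e]] [Q0 e]]]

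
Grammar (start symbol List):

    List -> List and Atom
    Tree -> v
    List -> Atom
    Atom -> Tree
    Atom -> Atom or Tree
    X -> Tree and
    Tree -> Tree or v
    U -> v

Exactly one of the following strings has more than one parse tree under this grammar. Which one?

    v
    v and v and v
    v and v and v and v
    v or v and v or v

v: 1 tree
v and v and v: 1 tree
v and v and v and v: 1 tree
v or v and v or v: 4 trees

v or v and v or v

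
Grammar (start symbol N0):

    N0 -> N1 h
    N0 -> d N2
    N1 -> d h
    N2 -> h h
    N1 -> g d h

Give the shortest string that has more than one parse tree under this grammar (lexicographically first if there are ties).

d h h

length 3: d h h has 2 parse trees

Two derivations of d h h:
  N0 ⇒ N1 h ⇒ d h h
  N0 ⇒ d N2 ⇒ d h h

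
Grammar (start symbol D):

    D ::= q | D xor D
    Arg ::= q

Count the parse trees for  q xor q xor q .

Parse trees for q xor q xor q:
  [D [D q] xor [D [D q] xor [D q]]]
  [D [D [D q] xor [D q]] xor [D q]]

2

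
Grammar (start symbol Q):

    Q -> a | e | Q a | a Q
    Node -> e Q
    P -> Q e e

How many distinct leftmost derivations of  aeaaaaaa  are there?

7

Parse trees for aeaaaaaa:
  [Q [Q [Q [Q [Q [Q [Q a [Q e]] a] a] a] a] a] a]
  [Q [Q [Q [Q [Q [Q a [Q [Q e] a]] a] a] a] a] a]
  [Q [Q [Q [Q [Q a [Q [Q [Q e] a] a]] a] a] a] a]
  [Q [Q [Q [Q a [Q [Q [Q [Q e] a] a] a]] a] a] a]
  [Q [Q [Q a [Q [Q [Q [Q [Q e] a] a] a] a]] a] a]
  [Q [Q a [Q [Q [Q [Q [Q [Q e] a] a] a] a] a]] a]
  [Q a [Q [Q [Q [Q [Q [Q [Q e] a] a] a] a] a] a]]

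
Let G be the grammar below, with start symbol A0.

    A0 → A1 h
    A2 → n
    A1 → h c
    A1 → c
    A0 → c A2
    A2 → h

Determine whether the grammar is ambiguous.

Witness: c h

Derivation 1: A0 ⇒ A1 h ⇒ c h
Derivation 2: A0 ⇒ c A2 ⇒ c h

Two distinct leftmost derivations for the same string.

Ambiguous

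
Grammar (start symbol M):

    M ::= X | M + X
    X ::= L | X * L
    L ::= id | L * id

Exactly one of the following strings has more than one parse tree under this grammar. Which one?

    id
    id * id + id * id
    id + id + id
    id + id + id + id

id: 1 tree
id * id + id * id: 4 trees
id + id + id: 1 tree
id + id + id + id: 1 tree

id * id + id * id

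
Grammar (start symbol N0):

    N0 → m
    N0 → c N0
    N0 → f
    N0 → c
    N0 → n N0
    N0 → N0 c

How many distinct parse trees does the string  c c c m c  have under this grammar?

Parse trees for c c c m c:
  [N0 c [N0 c [N0 c [N0 [N0 m] c]]]]
  [N0 c [N0 c [N0 [N0 c [N0 m]] c]]]
  [N0 c [N0 [N0 c [N0 c [N0 m]]] c]]
  [N0 [N0 c [N0 c [N0 c [N0 m]]]] c]

4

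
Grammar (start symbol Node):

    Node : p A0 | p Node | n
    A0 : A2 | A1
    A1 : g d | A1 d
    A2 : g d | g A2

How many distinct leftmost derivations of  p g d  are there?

2

Parse trees for p g d:
  [Node p [A0 [A2 g d]]]
  [Node p [A0 [A1 g d]]]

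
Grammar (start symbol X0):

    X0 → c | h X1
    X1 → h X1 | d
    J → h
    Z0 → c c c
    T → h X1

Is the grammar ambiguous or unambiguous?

(J, Z0, T are unreachable from X0, so their rules don't affect L(X0).) The reachable rules are right-linear with at most one rule per (nonterminal, next-terminal) pair. Each input token forces the next rule, so parsing is deterministic.

Unambiguous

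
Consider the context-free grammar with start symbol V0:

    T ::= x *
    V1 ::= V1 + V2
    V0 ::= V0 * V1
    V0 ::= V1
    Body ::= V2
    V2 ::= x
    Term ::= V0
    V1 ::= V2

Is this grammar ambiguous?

(T, Term, Body are unreachable from V0, so their rules don't affect L(V0).) V0 → V0 * V1 | V1  ;  V1 → V1 + V2 | V2  — a left-associative chain with V2 at the bottom. Each string factors uniquely by precedence.

Unambiguous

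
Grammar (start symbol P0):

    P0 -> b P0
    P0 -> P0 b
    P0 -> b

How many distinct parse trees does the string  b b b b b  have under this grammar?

Parse trees for b b b b b (showing first 6 of 16):
  [P0 b [P0 b [P0 b [P0 b [P0 b]]]]]
  [P0 b [P0 b [P0 b [P0 [P0 b] b]]]]
  [P0 b [P0 b [P0 [P0 b [P0 b]] b]]]
  [P0 b [P0 b [P0 [P0 [P0 b] b] b]]]
  [P0 b [P0 [P0 b [P0 b [P0 b]]] b]]
  [P0 b [P0 [P0 b [P0 [P0 b] b]] b]]

16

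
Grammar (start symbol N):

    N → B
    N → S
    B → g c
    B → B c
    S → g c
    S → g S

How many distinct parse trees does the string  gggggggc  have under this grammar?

Parse trees for gggggggc:
  [N [S g [S g [S g [S g [S g [S g [S g c]]]]]]]]

1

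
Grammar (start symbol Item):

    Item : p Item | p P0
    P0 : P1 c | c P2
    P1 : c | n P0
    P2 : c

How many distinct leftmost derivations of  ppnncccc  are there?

2

Parse trees for ppnncccc:
  [Item p [Item p [P0 [P1 n [P0 [P1 n [P0 [P1 c] c]] c]] c]]]
  [Item p [Item p [P0 [P1 n [P0 [P1 n [P0 c [P2 c]]] c]] c]]]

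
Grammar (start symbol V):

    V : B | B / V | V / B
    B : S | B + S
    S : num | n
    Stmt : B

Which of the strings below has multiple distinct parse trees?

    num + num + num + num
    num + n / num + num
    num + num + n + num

num + n / num + num

num + num + num + num: 1 tree
num + n / num + num: 2 trees
num + num + n + num: 1 tree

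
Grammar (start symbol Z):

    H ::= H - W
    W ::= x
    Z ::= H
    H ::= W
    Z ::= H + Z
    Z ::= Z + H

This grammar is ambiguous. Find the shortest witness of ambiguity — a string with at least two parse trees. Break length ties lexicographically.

x + x

length 1: no string has ≥2 trees
length 3: x + x has 2 parse trees

Two derivations of x + x:
  Z ⇒ H + Z ⇒ W + Z ⇒ x + Z ⇒ x + H ⇒ x + W ⇒ x + x
  Z ⇒ Z + H ⇒ H + H ⇒ W + H ⇒ x + H ⇒ x + W ⇒ x + x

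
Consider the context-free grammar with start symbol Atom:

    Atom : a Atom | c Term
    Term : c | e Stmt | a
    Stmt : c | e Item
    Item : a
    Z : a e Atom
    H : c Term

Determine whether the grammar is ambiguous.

Unambiguous

Only Atom, Term, Stmt, Item are reachable from Atom; ignoring the rest: Restricted to the reachable nonterminals, every rule has the form A → t or A → t B, and no two rules for the same A share a first terminal. The grammar encodes a DFA — one run per string.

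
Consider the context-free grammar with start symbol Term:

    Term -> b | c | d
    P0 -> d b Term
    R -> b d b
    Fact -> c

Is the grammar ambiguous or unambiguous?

(P0, R, Fact are unreachable from Term, so their rules don't affect L(Term).) The reachable rules are right-linear with at most one rule per (nonterminal, next-terminal) pair. Each input token forces the next rule, so parsing is deterministic.

Unambiguous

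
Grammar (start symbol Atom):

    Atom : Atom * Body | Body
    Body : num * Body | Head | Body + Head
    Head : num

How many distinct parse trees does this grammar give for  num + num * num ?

Parse trees for num + num * num:
  [Atom [Atom [Body [Body [Head num]] + [Head num]]] * [Body [Head num]]]

1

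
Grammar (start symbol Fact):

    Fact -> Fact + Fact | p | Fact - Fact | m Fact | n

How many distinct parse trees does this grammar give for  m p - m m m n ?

Parse trees for m p - m m m n:
  [Fact [Fact m [Fact p]] - [Fact m [Fact m [Fact m [Fact n]]]]]
  [Fact m [Fact [Fact p] - [Fact m [Fact m [Fact m [Fact n]]]]]]

2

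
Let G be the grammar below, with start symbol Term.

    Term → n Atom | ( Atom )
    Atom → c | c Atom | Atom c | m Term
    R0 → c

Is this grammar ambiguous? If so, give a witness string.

Ambiguous

Witness: n c c

Derivation 1: Term ⇒ n Atom ⇒ n c Atom ⇒ n c c
Derivation 2: Term ⇒ n Atom ⇒ n Atom c ⇒ n c c

Two distinct leftmost derivations for the same string.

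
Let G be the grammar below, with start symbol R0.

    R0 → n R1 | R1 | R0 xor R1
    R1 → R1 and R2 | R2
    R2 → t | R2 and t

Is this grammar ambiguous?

Ambiguous

Witness: t and t

Derivation 1: R0 ⇒ R1 ⇒ R1 and R2 ⇒ R2 and R2 ⇒ t and R2 ⇒ t and t
Derivation 2: R0 ⇒ R1 ⇒ R2 ⇒ R2 and t ⇒ t and t

Two distinct leftmost derivations for the same string.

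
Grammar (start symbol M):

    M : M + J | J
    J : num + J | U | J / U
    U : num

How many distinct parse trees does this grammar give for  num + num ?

Parse trees for num + num:
  [M [M [J [U num]]] + [J [U num]]]
  [M [J num + [J [U num]]]]

2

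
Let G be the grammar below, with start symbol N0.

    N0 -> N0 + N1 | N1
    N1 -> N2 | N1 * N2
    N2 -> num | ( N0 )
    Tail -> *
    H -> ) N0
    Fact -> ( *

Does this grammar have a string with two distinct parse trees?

Unambiguous

(Tail, H, Fact are unreachable from N0, so their rules don't affect L(N0).) The grammar is stratified — N0 handles '+' (left-recursive), N1 handles '*', N2 atoms. Each operator has a fixed associativity and precedence level, so every string has one parse.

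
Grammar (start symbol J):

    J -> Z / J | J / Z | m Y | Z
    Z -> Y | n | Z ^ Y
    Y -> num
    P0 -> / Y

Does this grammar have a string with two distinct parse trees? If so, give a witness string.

Witness: n / n

Derivation 1: J ⇒ Z / J ⇒ n / J ⇒ n / Z ⇒ n / n
Derivation 2: J ⇒ J / Z ⇒ Z / Z ⇒ n / Z ⇒ n / n

Two distinct leftmost derivations for the same string.

Ambiguous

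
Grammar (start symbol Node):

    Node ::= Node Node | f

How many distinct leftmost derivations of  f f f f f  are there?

Parse trees for f f f f f (showing first 6 of 14):
  [Node [Node f] [Node [Node f] [Node [Node f] [Node [Node f] [Node f]]]]]
  [Node [Node f] [Node [Node f] [Node [Node [Node f] [Node f]] [Node f]]]]
  [Node [Node f] [Node [Node [Node f] [Node f]] [Node [Node f] [Node f]]]]
  [Node [Node f] [Node [Node [Node f] [Node [Node f] [Node f]]] [Node f]]]
  [Node [Node f] [Node [Node [Node [Node f] [Node f]] [Node f]] [Node f]]]
  [Node [Node [Node f] [Node f]] [Node [Node f] [Node [Node f] [Node f]]]]

14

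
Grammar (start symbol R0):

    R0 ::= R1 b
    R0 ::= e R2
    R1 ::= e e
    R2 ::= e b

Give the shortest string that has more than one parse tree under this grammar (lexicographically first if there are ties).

length 3: e e b has 2 parse trees

Two derivations of e e b:
  R0 ⇒ R1 b ⇒ e e b
  R0 ⇒ e R2 ⇒ e e b

e e b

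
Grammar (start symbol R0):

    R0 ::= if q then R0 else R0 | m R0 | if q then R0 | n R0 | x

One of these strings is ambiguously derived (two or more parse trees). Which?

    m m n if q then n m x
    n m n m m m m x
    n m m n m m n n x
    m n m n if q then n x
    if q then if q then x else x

if q then if q then x else x

m m n if q then n m x: 1 tree
n m n m m m m x: 1 tree
n m m n m m n n x: 1 tree
m n m n if q then n x: 1 tree
if q then if q then x else x: 2 trees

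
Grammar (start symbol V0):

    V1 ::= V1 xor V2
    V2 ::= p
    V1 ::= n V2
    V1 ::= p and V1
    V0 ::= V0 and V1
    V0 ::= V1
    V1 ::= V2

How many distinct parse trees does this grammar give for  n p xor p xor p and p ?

1

Parse trees for n p xor p xor p and p:
  [V0 [V0 [V1 [V1 [V1 n [V2 p]] xor [V2 p]] xor [V2 p]]] and [V1 [V2 p]]]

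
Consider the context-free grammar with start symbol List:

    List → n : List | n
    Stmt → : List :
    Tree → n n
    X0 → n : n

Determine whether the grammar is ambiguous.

(Stmt, Tree, X0 are unreachable from List, so their rules don't affect L(List).) Right-recursive list with a separator: after each atom, whether the separator follows determines the rule. One parse per string.

Unambiguous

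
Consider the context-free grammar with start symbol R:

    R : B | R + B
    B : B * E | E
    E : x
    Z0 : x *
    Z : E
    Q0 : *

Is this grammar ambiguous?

Unambiguous

(Z0, Z, Q0 are unreachable from R, so their rules don't affect L(R).) The grammar is stratified — R handles '+' (left-recursive), B handles '*', E atoms. Each operator has a fixed associativity and precedence level, so every string has one parse.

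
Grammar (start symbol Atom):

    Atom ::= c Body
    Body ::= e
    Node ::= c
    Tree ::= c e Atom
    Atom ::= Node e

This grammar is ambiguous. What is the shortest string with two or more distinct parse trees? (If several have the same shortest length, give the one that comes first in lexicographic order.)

length 2: c e has 2 parse trees

Two derivations of c e:
  Atom ⇒ c Body ⇒ c e
  Atom ⇒ Node e ⇒ c e

c e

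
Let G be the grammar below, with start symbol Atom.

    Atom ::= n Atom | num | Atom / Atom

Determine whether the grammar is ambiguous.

Witness: n num / num

Derivation 1: Atom ⇒ n Atom ⇒ n Atom / Atom ⇒ n num / Atom ⇒ n num / num
Derivation 2: Atom ⇒ Atom / Atom ⇒ n Atom / Atom ⇒ n num / Atom ⇒ n num / num

Two distinct leftmost derivations for the same string.

Ambiguous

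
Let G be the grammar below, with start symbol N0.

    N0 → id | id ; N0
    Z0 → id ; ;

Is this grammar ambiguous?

Only N0 is reachable from N0; ignoring the rest: The reachable grammar is A → atom sep A | atom. Each atom is followed by either the separator (recurse) or end-of-string (stop) — no choice point.

Unambiguous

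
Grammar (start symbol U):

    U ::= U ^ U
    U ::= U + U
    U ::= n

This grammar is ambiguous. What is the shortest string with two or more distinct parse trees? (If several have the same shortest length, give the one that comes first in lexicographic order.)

n + n + n

length 1: no string has ≥2 trees
length 3: no string has ≥2 trees
length 5: n + n + n has 2 parse trees

Two derivations of n + n + n:
  U ⇒ U + U ⇒ U + U + U ⇒ n + U + U ⇒ n + n + U ⇒ n + n + n
  U ⇒ U + U ⇒ n + U ⇒ n + U + U ⇒ n + n + U ⇒ n + n + n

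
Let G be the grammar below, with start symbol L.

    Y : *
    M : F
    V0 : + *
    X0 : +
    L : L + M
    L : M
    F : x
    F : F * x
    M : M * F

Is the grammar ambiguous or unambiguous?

Witness: x * x

Derivation 1: L ⇒ M ⇒ F ⇒ F * x ⇒ x * x
Derivation 2: L ⇒ M ⇒ M * F ⇒ F * F ⇒ x * F ⇒ x * x

Two distinct leftmost derivations for the same string.

Ambiguous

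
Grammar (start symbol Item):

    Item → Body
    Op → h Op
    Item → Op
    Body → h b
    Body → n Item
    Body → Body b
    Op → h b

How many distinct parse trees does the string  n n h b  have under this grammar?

Parse trees for n n h b:
  [Item [Body n [Item [Body n [Item [Body h b]]]]]]
  [Item [Body n [Item [Body n [Item [Op h b]]]]]]

2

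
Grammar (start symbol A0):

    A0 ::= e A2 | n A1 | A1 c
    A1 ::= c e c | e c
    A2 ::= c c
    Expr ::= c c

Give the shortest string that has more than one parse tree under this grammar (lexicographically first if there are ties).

e c c

length 3: e c c has 2 parse trees

Two derivations of e c c:
  A0 ⇒ e A2 ⇒ e c c
  A0 ⇒ A1 c ⇒ e c c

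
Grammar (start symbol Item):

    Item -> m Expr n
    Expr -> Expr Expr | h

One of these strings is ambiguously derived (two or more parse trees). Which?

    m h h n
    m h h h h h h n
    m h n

m h h h h h h n

m h h n: 1 tree
m h h h h h h n: 42 trees
m h n: 1 tree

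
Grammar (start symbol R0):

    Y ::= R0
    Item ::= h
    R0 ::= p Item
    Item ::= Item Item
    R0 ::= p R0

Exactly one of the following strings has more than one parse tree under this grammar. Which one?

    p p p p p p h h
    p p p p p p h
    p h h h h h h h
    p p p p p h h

p h h h h h h h

p p p p p p h h: 1 tree
p p p p p p h: 1 tree
p h h h h h h h: 132 trees
p p p p p h h: 1 tree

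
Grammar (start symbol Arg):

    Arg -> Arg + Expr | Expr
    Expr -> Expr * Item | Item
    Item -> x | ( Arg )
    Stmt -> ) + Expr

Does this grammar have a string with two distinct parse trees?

Only Arg, Expr, Item are reachable from Arg; ignoring the rest: This is a standard precedence ladder (Arg over Expr over Item), with each level left-recursive on its own operator ('+' at Arg, '*' at Expr). That structure is LR(1), hence unambiguous.

Unambiguous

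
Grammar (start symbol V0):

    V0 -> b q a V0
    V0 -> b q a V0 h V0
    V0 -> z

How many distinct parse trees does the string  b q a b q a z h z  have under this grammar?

Parse trees for b q a b q a z h z:
  [V0 b q a [V0 b q a [V0 z] h [V0 z]]]
  [V0 b q a [V0 b q a [V0 z]] h [V0 z]]

2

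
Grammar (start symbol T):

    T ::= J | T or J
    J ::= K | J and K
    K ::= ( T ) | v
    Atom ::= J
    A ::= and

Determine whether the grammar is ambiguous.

Unambiguous

Only T, J, K are reachable from T; ignoring the rest: The grammar is stratified — T handles 'or' (left-recursive), J handles 'and', K atoms. Each operator has a fixed associativity and precedence level, so every string has one parse.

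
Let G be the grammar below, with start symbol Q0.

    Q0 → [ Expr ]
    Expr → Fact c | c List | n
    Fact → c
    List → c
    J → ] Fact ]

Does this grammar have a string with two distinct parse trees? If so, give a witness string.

Ambiguous

Witness: [ c c ]

Derivation 1: Q0 ⇒ [ Expr ] ⇒ [ Fact c ] ⇒ [ c c ]
Derivation 2: Q0 ⇒ [ Expr ] ⇒ [ c List ] ⇒ [ c c ]

Two distinct leftmost derivations for the same string.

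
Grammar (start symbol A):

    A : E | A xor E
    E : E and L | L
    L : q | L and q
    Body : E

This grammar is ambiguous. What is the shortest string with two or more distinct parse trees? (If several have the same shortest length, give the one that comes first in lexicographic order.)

length 1: no string has ≥2 trees
length 3: q and q has 2 parse trees

Two derivations of q and q:
  A ⇒ E ⇒ E and L ⇒ L and L ⇒ q and L ⇒ q and q
  A ⇒ E ⇒ L ⇒ L and q ⇒ q and q

q and q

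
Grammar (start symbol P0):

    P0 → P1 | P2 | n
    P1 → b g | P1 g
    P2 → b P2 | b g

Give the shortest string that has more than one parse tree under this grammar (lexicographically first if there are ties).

b g

length 1: no string has ≥2 trees
length 2: b g has 2 parse trees

Two derivations of b g:
  P0 ⇒ P1 ⇒ b g
  P0 ⇒ P2 ⇒ b g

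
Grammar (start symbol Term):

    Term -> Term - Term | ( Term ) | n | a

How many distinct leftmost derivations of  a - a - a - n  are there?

Parse trees for a - a - a - n:
  [Term [Term a] - [Term [Term a] - [Term [Term a] - [Term n]]]]
  [Term [Term a] - [Term [Term [Term a] - [Term a]] - [Term n]]]
  [Term [Term [Term a] - [Term a]] - [Term [Term a] - [Term n]]]
  [Term [Term [Term a] - [Term [Term a] - [Term a]]] - [Term n]]
  [Term [Term [Term [Term a] - [Term a]] - [Term a]] - [Term n]]

5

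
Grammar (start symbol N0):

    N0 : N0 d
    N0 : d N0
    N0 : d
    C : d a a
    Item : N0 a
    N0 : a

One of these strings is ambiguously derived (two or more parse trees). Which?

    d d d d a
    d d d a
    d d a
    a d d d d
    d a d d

d d d d a: 1 tree
d d d a: 1 tree
d d a: 1 tree
a d d d d: 1 tree
d a d d: 3 trees

d a d d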